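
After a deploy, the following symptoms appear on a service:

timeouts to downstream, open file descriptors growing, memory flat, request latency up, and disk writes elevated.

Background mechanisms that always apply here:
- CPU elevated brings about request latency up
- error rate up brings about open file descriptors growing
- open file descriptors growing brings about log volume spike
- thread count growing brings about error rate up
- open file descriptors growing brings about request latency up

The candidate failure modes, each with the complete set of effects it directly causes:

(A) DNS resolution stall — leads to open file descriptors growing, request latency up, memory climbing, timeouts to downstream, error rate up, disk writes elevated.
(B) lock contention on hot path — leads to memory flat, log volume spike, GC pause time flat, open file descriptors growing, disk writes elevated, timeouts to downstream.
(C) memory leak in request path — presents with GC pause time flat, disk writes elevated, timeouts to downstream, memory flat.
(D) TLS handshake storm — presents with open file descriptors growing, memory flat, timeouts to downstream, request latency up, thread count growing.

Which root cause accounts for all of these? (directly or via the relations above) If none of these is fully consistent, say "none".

B

Per-candidate check:
(A) DNS resolution stall — timeouts to downstream +; open file descriptors growing +; memory flat -; request latency up +; disk writes elevated +
(B) lock contention on hot path — timeouts to downstream +; open file descriptors growing +; memory flat +; request latency up + (by open file descriptors growing → request latency up); disk writes elevated +
(C) memory leak in request path — does not account for open file descriptors growing, request latency up
(D) TLS handshake storm — timeouts to downstream +; open file descriptors growing +; memory flat +; request latency up +; disk writes elevated -
Only (B) is consistent with every observation.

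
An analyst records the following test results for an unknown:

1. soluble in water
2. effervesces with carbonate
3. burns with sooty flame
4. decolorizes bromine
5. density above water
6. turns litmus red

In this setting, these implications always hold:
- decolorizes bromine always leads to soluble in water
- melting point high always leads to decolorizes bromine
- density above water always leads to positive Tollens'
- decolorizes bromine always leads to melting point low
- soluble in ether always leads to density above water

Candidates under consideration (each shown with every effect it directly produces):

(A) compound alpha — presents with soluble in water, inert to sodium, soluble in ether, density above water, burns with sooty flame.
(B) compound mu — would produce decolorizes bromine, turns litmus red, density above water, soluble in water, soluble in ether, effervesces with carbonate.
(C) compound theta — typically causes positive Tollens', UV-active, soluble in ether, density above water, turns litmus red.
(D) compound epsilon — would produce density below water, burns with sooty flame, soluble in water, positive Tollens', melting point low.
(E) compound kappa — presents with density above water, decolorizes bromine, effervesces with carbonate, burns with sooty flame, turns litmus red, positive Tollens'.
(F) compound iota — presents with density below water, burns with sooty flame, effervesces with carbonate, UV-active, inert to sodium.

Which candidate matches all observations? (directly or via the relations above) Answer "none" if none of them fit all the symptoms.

E

Per-candidate check:
(A) compound alpha — soluble in water +; effervesces with carbonate -; burns with sooty flame +; decolorizes bromine -; density above water +; turns litmus red -
(B) compound mu — soluble in water +; effervesces with carbonate +; burns with sooty flame -; decolorizes bromine +; density above water +; turns litmus red +
(C) compound theta — soluble in water -; effervesces with carbonate -; burns with sooty flame -; decolorizes bromine -; density above water +; turns litmus red +
(D) compound epsilon — soluble in water +; effervesces with carbonate -; burns with sooty flame +; decolorizes bromine -; density above water -; turns litmus red -
(E) compound kappa — soluble in water + (by decolorizes bromine → soluble in water); effervesces with carbonate +; burns with sooty flame +; decolorizes bromine +; density above water +; turns litmus red +
(F) compound iota — soluble in water -; effervesces with carbonate +; burns with sooty flame +; decolorizes bromine -; density above water -; turns litmus red -
Only (E) is consistent with every observation.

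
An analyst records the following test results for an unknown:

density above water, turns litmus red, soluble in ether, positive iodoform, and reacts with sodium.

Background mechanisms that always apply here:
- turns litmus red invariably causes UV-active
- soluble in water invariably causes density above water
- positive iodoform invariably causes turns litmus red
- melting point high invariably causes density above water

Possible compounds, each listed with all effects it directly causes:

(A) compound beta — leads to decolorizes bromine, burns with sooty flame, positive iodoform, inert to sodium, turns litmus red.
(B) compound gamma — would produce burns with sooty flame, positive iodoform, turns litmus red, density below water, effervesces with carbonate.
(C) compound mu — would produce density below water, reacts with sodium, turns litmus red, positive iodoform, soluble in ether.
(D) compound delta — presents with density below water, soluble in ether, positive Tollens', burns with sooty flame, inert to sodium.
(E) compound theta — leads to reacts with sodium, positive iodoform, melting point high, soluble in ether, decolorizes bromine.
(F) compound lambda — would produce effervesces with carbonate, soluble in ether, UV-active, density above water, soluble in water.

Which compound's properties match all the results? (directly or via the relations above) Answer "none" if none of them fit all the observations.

E

Checking each candidate against the observations:
(A) compound beta — fails on density above water, soluble in ether, reacts with sodium (predicts inert to sodium, not reacts with sodium)
(B) compound gamma — density above water NO; turns litmus red yes; soluble in ether NO; positive iodoform yes; reacts with sodium NO
(C) compound mu — density above water NO; turns litmus red yes; soluble in ether yes; positive iodoform yes; reacts with sodium yes
(D) compound delta — fails on density above water, turns litmus red, positive iodoform, reacts with sodium (predicts density below water, not density above water; predicts inert to sodium, not reacts with sodium)
(E) compound theta — accounts for every observation (density above water via melting point high → density above water)
(F) compound lambda — density above water yes; turns litmus red NO; soluble in ether yes; positive iodoform NO; reacts with sodium NO
Only (E) is consistent with every observation.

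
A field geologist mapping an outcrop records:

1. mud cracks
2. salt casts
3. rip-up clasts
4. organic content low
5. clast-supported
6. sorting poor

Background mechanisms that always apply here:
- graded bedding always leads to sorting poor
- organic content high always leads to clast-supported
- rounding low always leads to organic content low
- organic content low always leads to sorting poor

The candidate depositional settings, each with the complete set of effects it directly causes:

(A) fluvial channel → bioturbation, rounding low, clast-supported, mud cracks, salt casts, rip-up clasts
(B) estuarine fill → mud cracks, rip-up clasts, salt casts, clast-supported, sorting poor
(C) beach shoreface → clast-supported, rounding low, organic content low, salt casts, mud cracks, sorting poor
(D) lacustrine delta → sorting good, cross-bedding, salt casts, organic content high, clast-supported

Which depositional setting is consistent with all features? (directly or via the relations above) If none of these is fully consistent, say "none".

A

Per-candidate check:
(A) fluvial channel — accounts for every observation (organic content low through rounding low → organic content low)
(B) estuarine fill — does not account for organic content low
(C) beach shoreface — does not account for rip-up clasts
(D) lacustrine delta — mud cracks -; salt casts +; rip-up clasts -; organic content low -; clast-supported +; sorting poor -
(A) alone accounts for all the evidence.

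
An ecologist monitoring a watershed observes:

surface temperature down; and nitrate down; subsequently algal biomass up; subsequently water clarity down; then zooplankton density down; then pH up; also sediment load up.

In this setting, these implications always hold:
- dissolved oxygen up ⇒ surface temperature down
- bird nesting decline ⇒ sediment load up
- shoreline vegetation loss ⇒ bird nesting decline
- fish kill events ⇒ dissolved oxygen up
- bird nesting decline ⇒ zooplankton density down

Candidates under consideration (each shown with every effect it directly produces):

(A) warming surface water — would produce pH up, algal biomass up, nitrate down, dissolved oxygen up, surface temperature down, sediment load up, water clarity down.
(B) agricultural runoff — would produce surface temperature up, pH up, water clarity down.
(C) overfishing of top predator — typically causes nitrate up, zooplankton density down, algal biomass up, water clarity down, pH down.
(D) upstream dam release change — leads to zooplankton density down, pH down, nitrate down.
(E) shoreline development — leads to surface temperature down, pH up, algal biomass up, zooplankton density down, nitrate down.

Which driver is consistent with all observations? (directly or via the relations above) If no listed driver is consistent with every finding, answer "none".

Checking each candidate against the observations:
(A) warming surface water — surface temperature down ✓; nitrate down ✓; algal biomass up ✓; water clarity down ✓; zooplankton density down ✗; pH up ✓; sediment load up ✓
(B) agricultural runoff — surface temperature down ✗; nitrate down ✗; algal biomass up ✗; water clarity down ✓; zooplankton density down ✗; pH up ✓; sediment load up ✗
(C) overfishing of top predator — fails on surface temperature down, nitrate down, pH up, sediment load up (predicts nitrate up, not nitrate down; predicts pH down, not pH up)
(D) upstream dam release change — surface temperature down ✗; nitrate down ✓; algal biomass up ✗; water clarity down ✗; zooplankton density down ✓; pH up ✗; sediment load up ✗
(E) shoreline development — does not account for water clarity down, sediment load up
No candidate is consistent with all observations.

none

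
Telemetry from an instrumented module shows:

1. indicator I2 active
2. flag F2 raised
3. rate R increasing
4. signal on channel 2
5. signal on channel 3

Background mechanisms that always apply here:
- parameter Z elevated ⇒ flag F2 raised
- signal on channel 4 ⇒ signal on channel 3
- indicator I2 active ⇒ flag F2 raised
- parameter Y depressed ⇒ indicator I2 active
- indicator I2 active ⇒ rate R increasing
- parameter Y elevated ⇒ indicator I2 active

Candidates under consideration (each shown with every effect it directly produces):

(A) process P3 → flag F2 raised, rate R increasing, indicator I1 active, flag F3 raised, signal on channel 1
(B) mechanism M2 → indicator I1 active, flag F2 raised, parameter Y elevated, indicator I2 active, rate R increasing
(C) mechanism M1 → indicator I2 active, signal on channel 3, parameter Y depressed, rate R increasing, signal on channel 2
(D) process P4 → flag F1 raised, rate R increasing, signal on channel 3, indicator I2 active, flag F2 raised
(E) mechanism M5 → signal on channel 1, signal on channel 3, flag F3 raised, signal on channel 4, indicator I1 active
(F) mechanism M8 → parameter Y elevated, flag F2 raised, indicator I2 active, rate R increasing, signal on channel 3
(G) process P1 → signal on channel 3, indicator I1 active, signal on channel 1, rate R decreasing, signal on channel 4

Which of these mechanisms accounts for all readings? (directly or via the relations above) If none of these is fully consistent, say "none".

For each candidate, compare predicted effects to what was observed:
(A) process P3 — does not account for indicator I2 active, signal on channel 2, signal on channel 3
(B) mechanism M2 — does not account for signal on channel 2, signal on channel 3
(C) mechanism M1 — accounts for every observation (flag F2 raised by indicator I2 active → flag F2 raised)
(D) process P4 — indicator I2 active ✓; flag F2 raised ✓; rate R increasing ✓; signal on channel 2 ✗; signal on channel 3 ✓
(E) mechanism M5 — does not account for indicator I2 active, flag F2 raised, rate R increasing, signal on channel 2
(F) mechanism M8 — indicator I2 active ✓; flag F2 raised ✓; rate R increasing ✓; signal on channel 2 ✗; signal on channel 3 ✓
(G) process P1 — fails on indicator I2 active, flag F2 raised, rate R increasing, signal on channel 2 (predicts rate R decreasing, not rate R increasing)
(C) is the only candidate with no mismatches.

C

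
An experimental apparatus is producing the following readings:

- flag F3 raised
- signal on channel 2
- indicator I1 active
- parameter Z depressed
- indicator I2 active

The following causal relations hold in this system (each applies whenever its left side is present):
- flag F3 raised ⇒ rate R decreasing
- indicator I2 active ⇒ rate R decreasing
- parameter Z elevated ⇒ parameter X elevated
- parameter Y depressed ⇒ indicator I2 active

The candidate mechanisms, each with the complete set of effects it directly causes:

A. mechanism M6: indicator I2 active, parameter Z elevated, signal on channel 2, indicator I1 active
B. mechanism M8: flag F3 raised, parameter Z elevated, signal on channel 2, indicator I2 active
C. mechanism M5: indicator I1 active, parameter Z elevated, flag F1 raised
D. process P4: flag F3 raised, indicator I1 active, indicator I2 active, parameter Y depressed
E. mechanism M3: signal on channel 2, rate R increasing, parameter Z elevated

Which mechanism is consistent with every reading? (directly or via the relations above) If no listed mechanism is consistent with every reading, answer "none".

none

Checking each candidate against the observations:
(A) mechanism M6 — flag F3 raised miss; signal on channel 2 match; indicator I1 active match; parameter Z depressed miss; indicator I2 active match
(B) mechanism M8 — fails on indicator I1 active, parameter Z depressed (predicts parameter Z elevated, not parameter Z depressed)
(C) mechanism M5 — flag F3 raised miss; signal on channel 2 miss; indicator I1 active match; parameter Z depressed miss; indicator I2 active miss
(D) process P4 — does not account for signal on channel 2, parameter Z depressed
(E) mechanism M3 — fails on flag F3 raised, indicator I1 active, parameter Z depressed, indicator I2 active (predicts parameter Z elevated, not parameter Z depressed)
None of the listed candidates fits everything.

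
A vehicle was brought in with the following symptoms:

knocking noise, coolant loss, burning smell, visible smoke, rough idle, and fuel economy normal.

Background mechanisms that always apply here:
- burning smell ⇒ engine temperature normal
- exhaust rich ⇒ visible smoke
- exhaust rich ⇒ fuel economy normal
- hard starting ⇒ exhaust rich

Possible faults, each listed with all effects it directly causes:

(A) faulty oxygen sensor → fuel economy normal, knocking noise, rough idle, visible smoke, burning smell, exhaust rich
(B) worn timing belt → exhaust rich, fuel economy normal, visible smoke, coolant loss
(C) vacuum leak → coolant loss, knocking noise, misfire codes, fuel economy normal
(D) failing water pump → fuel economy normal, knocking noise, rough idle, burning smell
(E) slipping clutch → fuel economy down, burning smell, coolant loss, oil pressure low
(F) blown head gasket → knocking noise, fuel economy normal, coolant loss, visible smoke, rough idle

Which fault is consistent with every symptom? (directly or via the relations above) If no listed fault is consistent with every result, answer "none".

Testing each hypothesis:
(A) faulty oxygen sensor — does not account for coolant loss
(B) worn timing belt — knocking noise NO; coolant loss yes; burning smell NO; visible smoke yes; rough idle NO; fuel economy normal yes
(C) vacuum leak — knocking noise yes; coolant loss yes; burning smell NO; visible smoke NO; rough idle NO; fuel economy normal yes
(D) failing water pump — does not account for coolant loss, visible smoke
(E) slipping clutch — knocking noise NO; coolant loss yes; burning smell yes; visible smoke NO; rough idle NO; fuel economy normal NO
(F) blown head gasket — knocking noise yes; coolant loss yes; burning smell NO; visible smoke yes; rough idle yes; fuel economy normal yes
Every candidate fails on at least one observation.

none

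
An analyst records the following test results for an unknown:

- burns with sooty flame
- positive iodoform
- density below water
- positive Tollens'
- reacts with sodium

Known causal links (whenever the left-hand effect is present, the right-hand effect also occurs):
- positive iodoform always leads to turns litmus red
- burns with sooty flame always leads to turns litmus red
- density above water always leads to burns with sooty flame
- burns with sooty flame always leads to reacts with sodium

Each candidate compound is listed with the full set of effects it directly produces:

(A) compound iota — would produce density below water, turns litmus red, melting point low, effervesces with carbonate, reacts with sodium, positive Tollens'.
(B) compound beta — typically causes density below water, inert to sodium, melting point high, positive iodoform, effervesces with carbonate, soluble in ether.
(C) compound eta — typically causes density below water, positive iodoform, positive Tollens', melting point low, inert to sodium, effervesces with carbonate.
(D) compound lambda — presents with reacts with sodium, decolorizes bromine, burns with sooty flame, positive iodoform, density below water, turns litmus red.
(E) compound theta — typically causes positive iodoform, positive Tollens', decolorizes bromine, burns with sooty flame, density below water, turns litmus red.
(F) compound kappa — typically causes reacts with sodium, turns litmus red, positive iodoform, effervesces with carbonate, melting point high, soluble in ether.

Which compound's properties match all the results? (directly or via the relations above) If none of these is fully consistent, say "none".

E

Testing each hypothesis:
(A) compound iota — burns with sooty flame miss; positive iodoform miss; density below water match; positive Tollens' match; reacts with sodium match
(B) compound beta — fails on burns with sooty flame, positive Tollens', reacts with sodium (predicts inert to sodium, not reacts with sodium)
(C) compound eta — fails on burns with sooty flame, reacts with sodium (predicts inert to sodium, not reacts with sodium)
(D) compound lambda — burns with sooty flame match; positive iodoform match; density below water match; positive Tollens' miss; reacts with sodium match
(E) compound theta — accounts for every observation (reacts with sodium via burns with sooty flame → reacts with sodium)
(F) compound kappa — does not account for burns with sooty flame, density below water, positive Tollens'
(E) is the only candidate with no mismatches.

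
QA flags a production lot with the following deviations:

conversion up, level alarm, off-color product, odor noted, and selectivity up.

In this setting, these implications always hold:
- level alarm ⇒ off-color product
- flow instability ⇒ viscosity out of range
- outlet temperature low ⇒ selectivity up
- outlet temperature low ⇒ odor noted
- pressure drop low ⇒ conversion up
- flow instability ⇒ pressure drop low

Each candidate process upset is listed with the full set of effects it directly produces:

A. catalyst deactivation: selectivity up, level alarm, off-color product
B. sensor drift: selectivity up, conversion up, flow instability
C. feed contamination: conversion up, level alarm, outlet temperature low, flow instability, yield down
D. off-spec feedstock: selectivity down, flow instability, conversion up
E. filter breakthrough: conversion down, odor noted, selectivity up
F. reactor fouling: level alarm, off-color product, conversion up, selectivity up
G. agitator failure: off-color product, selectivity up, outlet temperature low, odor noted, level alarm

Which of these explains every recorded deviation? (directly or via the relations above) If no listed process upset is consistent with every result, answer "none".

C

Testing each hypothesis:
(A) catalyst deactivation — conversion up ✗; level alarm ✓; off-color product ✓; odor noted ✗; selectivity up ✓
(B) sensor drift — conversion up ✓; level alarm ✗; off-color product ✗; odor noted ✗; selectivity up ✓
(C) feed contamination — conversion up ✓; level alarm ✓; off-color product ✓ (by level alarm → off-color product); odor noted ✓ (by outlet temperature low → odor noted); selectivity up ✓ (by outlet temperature low → selectivity up)
(D) off-spec feedstock — fails on level alarm, off-color product, odor noted, selectivity up (predicts selectivity down, not selectivity up)
(E) filter breakthrough — conversion up ✗; level alarm ✗; off-color product ✗; odor noted ✓; selectivity up ✓
(F) reactor fouling — does not account for odor noted
(G) agitator failure — conversion up ✗; level alarm ✓; off-color product ✓; odor noted ✓; selectivity up ✓
(C) alone accounts for all the evidence.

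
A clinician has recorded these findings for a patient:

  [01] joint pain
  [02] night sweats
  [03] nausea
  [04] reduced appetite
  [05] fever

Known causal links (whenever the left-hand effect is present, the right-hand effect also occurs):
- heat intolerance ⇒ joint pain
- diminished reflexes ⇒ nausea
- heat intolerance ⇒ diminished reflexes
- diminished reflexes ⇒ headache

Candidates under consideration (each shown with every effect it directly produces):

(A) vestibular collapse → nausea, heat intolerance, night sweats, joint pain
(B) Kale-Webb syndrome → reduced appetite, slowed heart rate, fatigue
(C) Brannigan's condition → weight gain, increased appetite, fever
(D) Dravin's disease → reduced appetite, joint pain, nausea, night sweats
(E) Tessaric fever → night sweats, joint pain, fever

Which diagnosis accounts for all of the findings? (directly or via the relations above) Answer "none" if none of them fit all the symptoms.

none

Testing each hypothesis:
(A) vestibular collapse — joint pain +; night sweats +; nausea +; reduced appetite -; fever -
(B) Kale-Webb syndrome — does not account for joint pain, night sweats, nausea, fever
(C) Brannigan's condition — joint pain -; night sweats -; nausea -; reduced appetite -; fever +
(D) Dravin's disease — does not account for fever
(E) Tessaric fever — joint pain +; night sweats +; nausea -; reduced appetite -; fever +
No candidate is consistent with all observations.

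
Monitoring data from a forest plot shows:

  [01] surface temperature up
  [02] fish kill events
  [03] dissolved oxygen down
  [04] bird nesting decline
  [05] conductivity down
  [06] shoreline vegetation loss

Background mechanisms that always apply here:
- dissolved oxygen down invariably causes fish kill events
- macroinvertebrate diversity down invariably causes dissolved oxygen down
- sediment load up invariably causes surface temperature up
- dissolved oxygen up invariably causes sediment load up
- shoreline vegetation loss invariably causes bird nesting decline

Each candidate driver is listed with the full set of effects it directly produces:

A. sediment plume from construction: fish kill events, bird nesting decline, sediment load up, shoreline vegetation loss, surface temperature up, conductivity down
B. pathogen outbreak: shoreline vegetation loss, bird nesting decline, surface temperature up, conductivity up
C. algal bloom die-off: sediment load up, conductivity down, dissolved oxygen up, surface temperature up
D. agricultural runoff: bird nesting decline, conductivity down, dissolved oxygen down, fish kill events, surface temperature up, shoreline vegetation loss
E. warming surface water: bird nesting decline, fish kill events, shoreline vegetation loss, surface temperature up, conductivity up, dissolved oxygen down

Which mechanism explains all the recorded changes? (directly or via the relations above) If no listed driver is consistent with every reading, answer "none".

D

Per-candidate check:
(A) sediment plume from construction — surface temperature up match; fish kill events match; dissolved oxygen down miss; bird nesting decline match; conductivity down match; shoreline vegetation loss match
(B) pathogen outbreak — surface temperature up match; fish kill events miss; dissolved oxygen down miss; bird nesting decline match; conductivity down miss; shoreline vegetation loss match
(C) algal bloom die-off — fails on fish kill events, dissolved oxygen down, bird nesting decline, shoreline vegetation loss (predicts dissolved oxygen up, not dissolved oxygen down)
(D) agricultural runoff — surface temperature up match; fish kill events match; dissolved oxygen down match; bird nesting decline match; conductivity down match; shoreline vegetation loss match
(E) warming surface water — fails on conductivity down (predicts conductivity up, not conductivity down)
(D) is the only candidate with no mismatches.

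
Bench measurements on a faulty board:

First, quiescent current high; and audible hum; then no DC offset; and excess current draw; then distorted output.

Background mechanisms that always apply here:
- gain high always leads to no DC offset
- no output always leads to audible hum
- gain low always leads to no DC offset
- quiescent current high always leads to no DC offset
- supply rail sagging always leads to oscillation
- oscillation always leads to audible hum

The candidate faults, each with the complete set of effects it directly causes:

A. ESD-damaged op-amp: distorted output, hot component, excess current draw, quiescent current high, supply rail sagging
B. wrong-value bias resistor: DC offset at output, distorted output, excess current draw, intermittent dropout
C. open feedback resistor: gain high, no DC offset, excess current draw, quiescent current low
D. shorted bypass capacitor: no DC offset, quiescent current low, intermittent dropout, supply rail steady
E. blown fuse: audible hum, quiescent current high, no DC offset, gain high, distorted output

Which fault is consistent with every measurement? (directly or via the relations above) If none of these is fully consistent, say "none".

A

Per-candidate check:
(A) ESD-damaged op-amp — accounts for every observation (audible hum via supply rail sagging → oscillation → audible hum)
(B) wrong-value bias resistor — quiescent current high -; audible hum -; no DC offset -; excess current draw +; distorted output +
(C) open feedback resistor — quiescent current high -; audible hum -; no DC offset +; excess current draw +; distorted output -
(D) shorted bypass capacitor — quiescent current high -; audible hum -; no DC offset +; excess current draw -; distorted output -
(E) blown fuse — quiescent current high +; audible hum +; no DC offset +; excess current draw -; distorted output +
(A) alone accounts for all the evidence.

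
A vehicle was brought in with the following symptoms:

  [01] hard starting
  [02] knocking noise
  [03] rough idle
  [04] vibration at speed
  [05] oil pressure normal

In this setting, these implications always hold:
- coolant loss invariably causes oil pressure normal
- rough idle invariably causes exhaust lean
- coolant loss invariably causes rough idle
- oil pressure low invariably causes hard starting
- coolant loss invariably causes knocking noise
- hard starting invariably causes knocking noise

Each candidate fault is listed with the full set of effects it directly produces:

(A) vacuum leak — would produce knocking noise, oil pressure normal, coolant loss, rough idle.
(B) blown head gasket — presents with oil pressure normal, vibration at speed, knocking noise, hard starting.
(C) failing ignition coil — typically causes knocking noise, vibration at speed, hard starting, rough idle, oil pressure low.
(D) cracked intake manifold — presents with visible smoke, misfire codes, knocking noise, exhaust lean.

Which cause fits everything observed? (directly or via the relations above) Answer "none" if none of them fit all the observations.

none

Testing each hypothesis:
(A) vacuum leak — does not account for hard starting, vibration at speed
(B) blown head gasket — does not account for rough idle
(C) failing ignition coil — hard starting ✓; knocking noise ✓; rough idle ✓; vibration at speed ✓; oil pressure normal ✗
(D) cracked intake manifold — hard starting ✗; knocking noise ✓; rough idle ✗; vibration at speed ✗; oil pressure normal ✗
Every candidate fails on at least one observation.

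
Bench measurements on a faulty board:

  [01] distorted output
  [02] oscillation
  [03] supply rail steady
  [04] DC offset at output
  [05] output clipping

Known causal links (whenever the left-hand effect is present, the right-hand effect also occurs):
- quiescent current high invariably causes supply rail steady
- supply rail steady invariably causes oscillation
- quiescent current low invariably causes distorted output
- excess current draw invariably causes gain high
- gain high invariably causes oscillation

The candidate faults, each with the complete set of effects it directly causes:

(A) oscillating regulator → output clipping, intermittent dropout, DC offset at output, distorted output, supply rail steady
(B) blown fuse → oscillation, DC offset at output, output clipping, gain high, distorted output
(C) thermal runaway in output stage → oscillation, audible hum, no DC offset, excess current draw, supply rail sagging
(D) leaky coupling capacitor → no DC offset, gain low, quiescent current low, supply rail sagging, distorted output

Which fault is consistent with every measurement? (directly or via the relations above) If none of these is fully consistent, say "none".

A

Checking each candidate against the observations:
(A) oscillating regulator — accounts for every observation (oscillation through supply rail steady → oscillation)
(B) blown fuse — distorted output ✓; oscillation ✓; supply rail steady ✗; DC offset at output ✓; output clipping ✓
(C) thermal runaway in output stage — fails on distorted output, supply rail steady, DC offset at output, output clipping (predicts supply rail sagging, not supply rail steady; predicts no DC offset, not DC offset at output)
(D) leaky coupling capacitor — distorted output ✓; oscillation ✗; supply rail steady ✗; DC offset at output ✗; output clipping ✗
(A) alone accounts for all the evidence.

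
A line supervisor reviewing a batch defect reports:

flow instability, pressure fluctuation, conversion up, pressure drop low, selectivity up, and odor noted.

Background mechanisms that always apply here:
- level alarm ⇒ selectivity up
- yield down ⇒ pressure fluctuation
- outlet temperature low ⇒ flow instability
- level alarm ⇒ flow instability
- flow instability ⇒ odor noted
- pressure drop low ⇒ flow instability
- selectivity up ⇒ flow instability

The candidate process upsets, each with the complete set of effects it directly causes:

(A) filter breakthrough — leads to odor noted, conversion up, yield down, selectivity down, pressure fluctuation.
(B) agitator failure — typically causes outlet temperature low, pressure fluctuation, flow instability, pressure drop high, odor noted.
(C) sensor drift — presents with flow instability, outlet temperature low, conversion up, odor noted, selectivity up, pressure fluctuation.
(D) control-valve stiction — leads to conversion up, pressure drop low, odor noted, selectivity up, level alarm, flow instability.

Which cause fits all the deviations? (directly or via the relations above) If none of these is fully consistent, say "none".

Checking each candidate against the observations:
(A) filter breakthrough — fails on flow instability, pressure drop low, selectivity up (predicts selectivity down, not selectivity up)
(B) agitator failure — flow instability match; pressure fluctuation match; conversion up miss; pressure drop low miss; selectivity up miss; odor noted match
(C) sensor drift — does not account for pressure drop low
(D) control-valve stiction — flow instability match; pressure fluctuation miss; conversion up match; pressure drop low match; selectivity up match; odor noted match
Every candidate fails on at least one observation.

none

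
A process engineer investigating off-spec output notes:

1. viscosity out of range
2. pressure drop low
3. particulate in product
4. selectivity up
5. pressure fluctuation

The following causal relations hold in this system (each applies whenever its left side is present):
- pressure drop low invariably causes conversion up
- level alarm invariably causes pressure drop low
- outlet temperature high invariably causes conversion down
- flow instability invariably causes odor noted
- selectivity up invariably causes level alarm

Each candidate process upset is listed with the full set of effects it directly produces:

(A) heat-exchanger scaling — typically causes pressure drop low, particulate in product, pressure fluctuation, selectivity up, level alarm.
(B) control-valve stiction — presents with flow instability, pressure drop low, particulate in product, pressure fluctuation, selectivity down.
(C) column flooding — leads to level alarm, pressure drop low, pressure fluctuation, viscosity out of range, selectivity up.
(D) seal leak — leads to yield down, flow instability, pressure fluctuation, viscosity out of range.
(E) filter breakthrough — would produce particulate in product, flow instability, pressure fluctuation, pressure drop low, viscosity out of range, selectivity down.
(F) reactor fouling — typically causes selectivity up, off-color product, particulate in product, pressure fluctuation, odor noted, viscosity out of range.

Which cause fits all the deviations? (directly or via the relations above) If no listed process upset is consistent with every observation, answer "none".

F

For each candidate, compare predicted effects to what was observed:
(A) heat-exchanger scaling — viscosity out of range -; pressure drop low +; particulate in product +; selectivity up +; pressure fluctuation +
(B) control-valve stiction — viscosity out of range -; pressure drop low +; particulate in product +; selectivity up -; pressure fluctuation +
(C) column flooding — viscosity out of range +; pressure drop low +; particulate in product -; selectivity up +; pressure fluctuation +
(D) seal leak — viscosity out of range +; pressure drop low -; particulate in product -; selectivity up -; pressure fluctuation +
(E) filter breakthrough — fails on selectivity up (predicts selectivity down, not selectivity up)
(F) reactor fouling — accounts for every observation (pressure drop low through selectivity up → level alarm → pressure drop low)
(F) is the only candidate with no mismatches.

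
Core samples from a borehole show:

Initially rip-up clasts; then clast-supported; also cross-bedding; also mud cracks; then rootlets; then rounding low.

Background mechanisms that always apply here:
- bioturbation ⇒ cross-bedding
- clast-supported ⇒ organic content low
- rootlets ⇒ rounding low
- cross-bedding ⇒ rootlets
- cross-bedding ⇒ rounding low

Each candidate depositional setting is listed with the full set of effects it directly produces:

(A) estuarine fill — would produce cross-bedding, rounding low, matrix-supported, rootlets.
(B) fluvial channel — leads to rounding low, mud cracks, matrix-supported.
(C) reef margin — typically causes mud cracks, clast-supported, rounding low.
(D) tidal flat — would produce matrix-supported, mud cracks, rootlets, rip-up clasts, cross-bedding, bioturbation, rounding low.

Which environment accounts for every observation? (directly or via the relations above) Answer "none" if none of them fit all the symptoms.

none

Per-candidate check:
(A) estuarine fill — fails on rip-up clasts, clast-supported, mud cracks (predicts matrix-supported, not clast-supported)
(B) fluvial channel — rip-up clasts NO; clast-supported NO; cross-bedding NO; mud cracks yes; rootlets NO; rounding low yes
(C) reef margin — does not account for rip-up clasts, cross-bedding, rootlets
(D) tidal flat — fails on clast-supported (predicts matrix-supported, not clast-supported)
None of the listed candidates fits everything.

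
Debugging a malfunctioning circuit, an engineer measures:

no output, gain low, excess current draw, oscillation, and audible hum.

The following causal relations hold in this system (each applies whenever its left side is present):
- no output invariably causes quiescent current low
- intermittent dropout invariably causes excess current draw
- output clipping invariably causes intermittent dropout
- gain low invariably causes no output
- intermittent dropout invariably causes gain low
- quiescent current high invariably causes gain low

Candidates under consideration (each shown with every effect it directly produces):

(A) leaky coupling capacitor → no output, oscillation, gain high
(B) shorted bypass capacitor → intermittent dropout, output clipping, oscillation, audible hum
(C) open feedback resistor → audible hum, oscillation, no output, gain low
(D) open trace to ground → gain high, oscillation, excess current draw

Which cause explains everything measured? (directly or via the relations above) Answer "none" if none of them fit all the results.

Checking each candidate against the observations:
(A) leaky coupling capacitor — no output match; gain low miss; excess current draw miss; oscillation match; audible hum miss
(B) shorted bypass capacitor — no output match (via intermittent dropout → gain low → no output); gain low match (via intermittent dropout → gain low); excess current draw match (via intermittent dropout → excess current draw); oscillation match; audible hum match
(C) open feedback resistor — no output match; gain low match; excess current draw miss; oscillation match; audible hum match
(D) open trace to ground — fails on no output, gain low, audible hum (predicts gain high, not gain low)
(B) alone accounts for all the evidence.

B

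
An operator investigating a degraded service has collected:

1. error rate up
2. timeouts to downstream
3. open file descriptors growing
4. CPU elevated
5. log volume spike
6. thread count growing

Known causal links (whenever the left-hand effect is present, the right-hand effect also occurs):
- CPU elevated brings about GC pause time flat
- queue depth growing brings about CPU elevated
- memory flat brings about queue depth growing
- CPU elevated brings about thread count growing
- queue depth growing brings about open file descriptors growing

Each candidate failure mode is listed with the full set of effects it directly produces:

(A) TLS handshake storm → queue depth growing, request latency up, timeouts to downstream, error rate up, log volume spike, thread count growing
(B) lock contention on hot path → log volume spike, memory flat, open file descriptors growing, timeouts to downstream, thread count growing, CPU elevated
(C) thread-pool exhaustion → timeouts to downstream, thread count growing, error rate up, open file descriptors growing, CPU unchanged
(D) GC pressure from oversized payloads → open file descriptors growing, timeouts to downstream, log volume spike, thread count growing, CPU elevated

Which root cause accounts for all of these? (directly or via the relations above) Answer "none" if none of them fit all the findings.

A

For each candidate, compare predicted effects to what was observed:
(A) TLS handshake storm — error rate up yes; timeouts to downstream yes; open file descriptors growing yes (via queue depth growing → open file descriptors growing); CPU elevated yes (via queue depth growing → CPU elevated); log volume spike yes; thread count growing yes
(B) lock contention on hot path — error rate up NO; timeouts to downstream yes; open file descriptors growing yes; CPU elevated yes; log volume spike yes; thread count growing yes
(C) thread-pool exhaustion — fails on CPU elevated, log volume spike (predicts CPU unchanged, not CPU elevated)
(D) GC pressure from oversized payloads — error rate up NO; timeouts to downstream yes; open file descriptors growing yes; CPU elevated yes; log volume spike yes; thread count growing yes
(A) alone accounts for all the evidence.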